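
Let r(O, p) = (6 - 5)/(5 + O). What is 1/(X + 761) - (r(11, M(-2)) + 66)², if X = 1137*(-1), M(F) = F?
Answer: -52510735/12032 ≈ -4364.3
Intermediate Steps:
r(O, p) = 1/(5 + O)
X = -1137
1/(X + 761) - (r(11, M(-2)) + 66)² = 1/(-1137 + 761) - (1/(5 + 11) + 66)² = 1/(-376) - (1/16 + 66)² = -1/376 - (1/16 + 66)² = -1/376 - (1057/16)² = -1/376 - 1*1117249/256 = -1/376 - 1117249/256 = -52510735/12032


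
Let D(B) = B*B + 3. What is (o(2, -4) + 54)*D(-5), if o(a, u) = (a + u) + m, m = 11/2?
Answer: 1610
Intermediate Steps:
m = 11/2 (m = 11*(1/2) = 11/2 ≈ 5.5000)
D(B) = 3 + B**2 (D(B) = B**2 + 3 = 3 + B**2)
o(a, u) = 11/2 + a + u (o(a, u) = (a + u) + 11/2 = 11/2 + a + u)
(o(2, -4) + 54)*D(-5) = ((11/2 + 2 - 4) + 54)*(3 + (-5)**2) = (7/2 + 54)*(3 + 25) = (115/2)*28 = 1610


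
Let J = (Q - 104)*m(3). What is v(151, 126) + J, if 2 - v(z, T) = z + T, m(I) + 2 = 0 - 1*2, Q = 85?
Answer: -199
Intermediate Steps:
m(I) = -4 (m(I) = -2 + (0 - 1*2) = -2 + (0 - 2) = -2 - 2 = -4)
v(z, T) = 2 - T - z (v(z, T) = 2 - (z + T) = 2 - (T + z) = 2 + (-T - z) = 2 - T - z)
J = 76 (J = (85 - 104)*(-4) = -19*(-4) = 76)
v(151, 126) + J = (2 - 1*126 - 1*151) + 76 = (2 - 126 - 151) + 76 = -275 + 76 = -199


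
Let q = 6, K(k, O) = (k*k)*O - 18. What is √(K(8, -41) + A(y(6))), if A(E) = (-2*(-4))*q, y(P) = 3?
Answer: I*√2594 ≈ 50.931*I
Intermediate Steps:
K(k, O) = -18 + O*k² (K(k, O) = k²*O - 18 = O*k² - 18 = -18 + O*k²)
A(E) = 48 (A(E) = -2*(-4)*6 = 8*6 = 48)
√(K(8, -41) + A(y(6))) = √((-18 - 41*8²) + 48) = √((-18 - 41*64) + 48) = √((-18 - 2624) + 48) = √(-2642 + 48) = √(-2594) = I*√2594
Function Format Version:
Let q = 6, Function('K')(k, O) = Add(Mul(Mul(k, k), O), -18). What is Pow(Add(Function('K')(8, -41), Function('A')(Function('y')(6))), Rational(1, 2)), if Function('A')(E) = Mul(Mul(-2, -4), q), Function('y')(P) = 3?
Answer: Mul(I, Pow(2594, Rational(1, 2))) ≈ Mul(50.931, I)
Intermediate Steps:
Function('K')(k, O) = Add(-18, Mul(O, Pow(k, 2))) (Function('K')(k, O) = Add(Mul(Pow(k, 2), O), -18) = Add(Mul(O, Pow(k, 2)), -18) = Add(-18, Mul(O, Pow(k, 2))))
Function('A')(E) = 48 (Function('A')(E) = Mul(Mul(-2, -4), 6) = Mul(8, 6) = 48)
Pow(Add(Function('K')(8, -41), Function('A')(Function('y')(6))), Rational(1, 2)) = Pow(Add(Add(-18, Mul(-41, Pow(8, 2))), 48), Rational(1, 2)) = Pow(Add(Add(-18, Mul(-41, 64)), 48), Rational(1, 2)) = Pow(Add(Add(-18, -2624), 48), Rational(1, 2)) = Pow(Add(-2642, 48), Rational(1, 2)) = Pow(-2594, Rational(1, 2)) = Mul(I, Pow(2594, Rational(1, 2)))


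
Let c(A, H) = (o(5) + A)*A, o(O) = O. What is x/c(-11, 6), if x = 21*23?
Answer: 161/22 ≈ 7.3182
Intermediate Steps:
c(A, H) = A*(5 + A) (c(A, H) = (5 + A)*A = A*(5 + A))
x = 483
x/c(-11, 6) = 483/((-11*(5 - 11))) = 483/((-11*(-6))) = 483/66 = 483*(1/66) = 161/22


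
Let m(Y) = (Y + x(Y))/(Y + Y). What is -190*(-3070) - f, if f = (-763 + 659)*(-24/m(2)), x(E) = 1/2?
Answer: 2896532/5 ≈ 5.7931e+5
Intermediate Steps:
x(E) = ½
m(Y) = (½ + Y)/(2*Y) (m(Y) = (Y + ½)/(Y + Y) = (½ + Y)/((2*Y)) = (½ + Y)*(1/(2*Y)) = (½ + Y)/(2*Y))
f = 19968/5 (f = (-763 + 659)*(-24*8/(1 + 2*2)) = -(-2496)/((¼)*(½)*(1 + 4)) = -(-2496)/((¼)*(½)*5) = -(-2496)/5/8 = -(-2496)*8/5 = -104*(-192/5) = 19968/5 ≈ 3993.6)
-190*(-3070) - f = -190*(-3070) - 1*19968/5 = 583300 - 19968/5 = 2896532/5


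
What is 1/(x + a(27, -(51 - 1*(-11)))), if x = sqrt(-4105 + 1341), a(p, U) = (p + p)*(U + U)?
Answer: -1674/11209795 - I*sqrt(691)/22419590 ≈ -0.00014933 - 1.1725e-6*I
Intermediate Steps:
a(p, U) = 4*U*p (a(p, U) = (2*p)*(2*U) = 4*U*p)
x = 2*I*sqrt(691) (x = sqrt(-2764) = 2*I*sqrt(691) ≈ 52.574*I)
1/(x + a(27, -(51 - 1*(-11)))) = 1/(2*I*sqrt(691) + 4*(-(51 - 1*(-11)))*27) = 1/(2*I*sqrt(691) + 4*(-(51 + 11))*27) = 1/(2*I*sqrt(691) + 4*(-1*62)*27) = 1/(2*I*sqrt(691) + 4*(-62)*27) = 1/(2*I*sqrt(691) - 6696) = 1/(-6696 + 2*I*sqrt(691))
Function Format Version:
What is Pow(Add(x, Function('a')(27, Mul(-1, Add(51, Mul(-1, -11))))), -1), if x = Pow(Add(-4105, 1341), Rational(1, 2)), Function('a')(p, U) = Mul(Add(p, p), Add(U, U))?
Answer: Add(Rational(-1674, 11209795), Mul(Rational(-1, 22419590), I, Pow(691, Rational(1, 2)))) ≈ Add(-0.00014933, Mul(-1.1725e-6, I))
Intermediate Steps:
Function('a')(p, U) = Mul(4, U, p) (Function('a')(p, U) = Mul(Mul(2, p), Mul(2, U)) = Mul(4, U, p))
x = Mul(2, I, Pow(691, Rational(1, 2))) (x = Pow(-2764, Rational(1, 2)) = Mul(2, I, Pow(691, Rational(1, 2))) ≈ Mul(52.574, I))
Pow(Add(x, Function('a')(27, Mul(-1, Add(51, Mul(-1, -11))))), -1) = Pow(Add(Mul(2, I, Pow(691, Rational(1, 2))), Mul(4, Mul(-1, Add(51, Mul(-1, -11))), 27)), -1) = Pow(Add(Mul(2, I, Pow(691, Rational(1, 2))), Mul(4, Mul(-1, Add(51, 11)), 27)), -1) = Pow(Add(Mul(2, I, Pow(691, Rational(1, 2))), Mul(4, Mul(-1, 62), 27)), -1) = Pow(Add(Mul(2, I, Pow(691, Rational(1, 2))), Mul(4, -62, 27)), -1) = Pow(Add(Mul(2, I, Pow(691, Rational(1, 2))), -6696), -1) = Pow(Add(-6696, Mul(2, I, Pow(691, Rational(1, 2)))), -1)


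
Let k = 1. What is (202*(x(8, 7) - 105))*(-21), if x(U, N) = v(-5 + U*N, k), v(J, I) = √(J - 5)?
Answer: 445410 - 4242*√46 ≈ 4.1664e+5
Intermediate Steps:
v(J, I) = √(-5 + J)
x(U, N) = √(-10 + N*U) (x(U, N) = √(-5 + (-5 + U*N)) = √(-5 + (-5 + N*U)) = √(-10 + N*U))
(202*(x(8, 7) - 105))*(-21) = (202*(√(-10 + 7*8) - 105))*(-21) = (202*(√(-10 + 56) - 105))*(-21) = (202*(√46 - 105))*(-21) = (202*(-105 + √46))*(-21) = (-21210 + 202*√46)*(-21) = 445410 - 4242*√46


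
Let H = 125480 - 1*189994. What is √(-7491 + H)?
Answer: I*√72005 ≈ 268.34*I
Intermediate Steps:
H = -64514 (H = 125480 - 189994 = -64514)
√(-7491 + H) = √(-7491 - 64514) = √(-72005) = I*√72005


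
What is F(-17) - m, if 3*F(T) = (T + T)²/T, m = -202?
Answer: 538/3 ≈ 179.33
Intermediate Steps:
F(T) = 4*T/3 (F(T) = ((T + T)²/T)/3 = ((2*T)²/T)/3 = ((4*T²)/T)/3 = (4*T)/3 = 4*T/3)
F(-17) - m = (4/3)*(-17) - 1*(-202) = -68/3 + 202 = 538/3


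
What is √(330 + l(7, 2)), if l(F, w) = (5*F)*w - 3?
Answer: √397 ≈ 19.925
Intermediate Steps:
l(F, w) = -3 + 5*F*w (l(F, w) = 5*F*w - 3 = -3 + 5*F*w)
√(330 + l(7, 2)) = √(330 + (-3 + 5*7*2)) = √(330 + (-3 + 70)) = √(330 + 67) = √397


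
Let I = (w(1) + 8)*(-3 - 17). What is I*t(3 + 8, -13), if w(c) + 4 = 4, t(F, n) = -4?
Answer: 640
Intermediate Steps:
w(c) = 0 (w(c) = -4 + 4 = 0)
I = -160 (I = (0 + 8)*(-3 - 17) = 8*(-20) = -160)
I*t(3 + 8, -13) = -160*(-4) = 640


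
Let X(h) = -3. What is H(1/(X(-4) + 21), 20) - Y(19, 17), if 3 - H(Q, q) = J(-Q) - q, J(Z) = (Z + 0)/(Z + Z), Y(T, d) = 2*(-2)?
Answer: 53/2 ≈ 26.500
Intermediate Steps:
Y(T, d) = -4
J(Z) = ½ (J(Z) = Z/((2*Z)) = Z*(1/(2*Z)) = ½)
H(Q, q) = 5/2 + q (H(Q, q) = 3 - (½ - q) = 3 + (-½ + q) = 5/2 + q)
H(1/(X(-4) + 21), 20) - Y(19, 17) = (5/2 + 20) - 1*(-4) = 45/2 + 4 = 53/2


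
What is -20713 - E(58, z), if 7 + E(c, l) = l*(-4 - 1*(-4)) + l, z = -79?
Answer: -20627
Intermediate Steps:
E(c, l) = -7 + l (E(c, l) = -7 + (l*(-4 - 1*(-4)) + l) = -7 + (l*(-4 + 4) + l) = -7 + (l*0 + l) = -7 + (0 + l) = -7 + l)
-20713 - E(58, z) = -20713 - (-7 - 79) = -20713 - 1*(-86) = -20713 + 86 = -20627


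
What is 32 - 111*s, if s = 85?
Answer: -9403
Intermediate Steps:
32 - 111*s = 32 - 111*85 = 32 - 9435 = -9403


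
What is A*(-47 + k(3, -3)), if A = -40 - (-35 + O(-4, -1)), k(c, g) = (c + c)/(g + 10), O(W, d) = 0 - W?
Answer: 2907/7 ≈ 415.29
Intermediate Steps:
O(W, d) = -W
k(c, g) = 2*c/(10 + g) (k(c, g) = (2*c)/(10 + g) = 2*c/(10 + g))
A = -9 (A = -40 - (-35 - 1*(-4)) = -40 - (-35 + 4) = -40 - 1*(-31) = -40 + 31 = -9)
A*(-47 + k(3, -3)) = -9*(-47 + 2*3/(10 - 3)) = -9*(-47 + 2*3/7) = -9*(-47 + 2*3*(1/7)) = -9*(-47 + 6/7) = -9*(-323/7) = 2907/7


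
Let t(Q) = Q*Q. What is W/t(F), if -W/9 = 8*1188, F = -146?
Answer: -21384/5329 ≈ -4.0128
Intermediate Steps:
t(Q) = Q²
W = -85536 (W = -72*1188 = -9*9504 = -85536)
W/t(F) = -85536/((-146)²) = -85536/21316 = -85536*1/21316 = -21384/5329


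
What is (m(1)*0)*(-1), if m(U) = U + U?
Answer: 0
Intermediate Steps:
m(U) = 2*U
(m(1)*0)*(-1) = ((2*1)*0)*(-1) = (2*0)*(-1) = 0*(-1) = 0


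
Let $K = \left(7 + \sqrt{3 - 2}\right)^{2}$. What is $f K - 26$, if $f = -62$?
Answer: $-3994$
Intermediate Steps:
$K = 64$ ($K = \left(7 + \sqrt{1}\right)^{2} = \left(7 + 1\right)^{2} = 8^{2} = 64$)
$f K - 26 = \left(-62\right) 64 - 26 = -3968 - 26 = -3994$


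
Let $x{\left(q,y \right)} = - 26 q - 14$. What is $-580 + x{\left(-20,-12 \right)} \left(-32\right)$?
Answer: $-16772$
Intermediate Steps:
$x{\left(q,y \right)} = -14 - 26 q$
$-580 + x{\left(-20,-12 \right)} \left(-32\right) = -580 + \left(-14 - -520\right) \left(-32\right) = -580 + \left(-14 + 520\right) \left(-32\right) = -580 + 506 \left(-32\right) = -580 - 16192 = -16772$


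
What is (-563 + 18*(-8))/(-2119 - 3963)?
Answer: 707/6082 ≈ 0.11624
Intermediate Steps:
(-563 + 18*(-8))/(-2119 - 3963) = (-563 - 144)/(-6082) = -707*(-1/6082) = 707/6082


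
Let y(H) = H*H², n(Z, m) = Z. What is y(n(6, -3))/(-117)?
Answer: -24/13 ≈ -1.8462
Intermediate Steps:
y(H) = H³
y(n(6, -3))/(-117) = 6³/(-117) = 216*(-1/117) = -24/13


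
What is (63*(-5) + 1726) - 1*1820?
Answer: -409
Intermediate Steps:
(63*(-5) + 1726) - 1*1820 = (-315 + 1726) - 1820 = 1411 - 1820 = -409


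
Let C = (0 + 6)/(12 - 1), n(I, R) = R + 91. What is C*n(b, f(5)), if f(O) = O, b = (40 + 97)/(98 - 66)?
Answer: 576/11 ≈ 52.364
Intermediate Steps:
b = 137/32 ≈ 4.2813
n(I, R) = 91 + R
C = 6/11 ≈ 0.54545
C*n(b, f(5)) = 6*(91 + 5)/11 = (6/11)*96 = 576/11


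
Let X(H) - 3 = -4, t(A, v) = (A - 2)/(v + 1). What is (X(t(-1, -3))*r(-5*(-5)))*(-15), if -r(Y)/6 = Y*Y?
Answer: -56250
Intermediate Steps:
t(A, v) = (-2 + A)/(1 + v)
X(H) = -1 (X(H) = 3 - 4 = -1)
r(Y) = -6*Y² (r(Y) = -6*Y*Y = -6*Y²)
(X(t(-1, -3))*r(-5*(-5)))*(-15) = -(-6)*(-5*(-5))²*(-15) = -(-6)*25²*(-15) = -(-6)*625*(-15) = -1*(-3750)*(-15) = 3750*(-15) = -56250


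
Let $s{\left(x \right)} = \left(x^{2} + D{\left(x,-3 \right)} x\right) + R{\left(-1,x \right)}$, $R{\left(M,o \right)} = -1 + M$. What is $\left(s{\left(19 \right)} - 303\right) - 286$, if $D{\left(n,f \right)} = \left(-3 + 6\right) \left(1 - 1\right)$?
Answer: $-230$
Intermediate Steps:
$D{\left(n,f \right)} = 0$ ($D{\left(n,f \right)} = 3 \cdot 0 = 0$)
$s{\left(x \right)} = -2 + x^{2}$ ($s{\left(x \right)} = \left(x^{2} + 0 x\right) - 2 = \left(x^{2} + 0\right) - 2 = x^{2} - 2 = -2 + x^{2}$)
$\left(s{\left(19 \right)} - 303\right) - 286 = \left(\left(-2 + 19^{2}\right) - 303\right) - 286 = \left(\left(-2 + 361\right) - 303\right) - 286 = \left(359 - 303\right) - 286 = 56 - 286 = -230$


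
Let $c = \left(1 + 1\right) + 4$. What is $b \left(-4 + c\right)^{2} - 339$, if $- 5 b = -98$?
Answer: $- \frac{1303}{5} \approx -260.6$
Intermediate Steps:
$b = \frac{98}{5}$ ($b = \left(- \frac{1}{5}\right) \left(-98\right) = \frac{98}{5} \approx 19.6$)
$c = 6$ ($c = 2 + 4 = 6$)
$b \left(-4 + c\right)^{2} - 339 = \frac{98 \left(-4 + 6\right)^{2}}{5} - 339 = \frac{98 \cdot 2^{2}}{5} - 339 = \frac{98}{5} \cdot 4 - 339 = \frac{392}{5} - 339 = - \frac{1303}{5}$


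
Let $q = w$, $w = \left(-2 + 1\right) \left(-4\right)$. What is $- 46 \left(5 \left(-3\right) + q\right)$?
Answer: $506$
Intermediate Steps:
$w = 4$ ($w = \left(-1\right) \left(-4\right) = 4$)
$q = 4$
$- 46 \left(5 \left(-3\right) + q\right) = - 46 \left(5 \left(-3\right) + 4\right) = - 46 \left(-15 + 4\right) = \left(-46\right) \left(-11\right) = 506$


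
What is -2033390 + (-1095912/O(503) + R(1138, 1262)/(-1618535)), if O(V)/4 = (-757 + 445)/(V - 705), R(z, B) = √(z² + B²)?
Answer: -57480103/26 - 34*√2498/1618535 ≈ -2.2108e+6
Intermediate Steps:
R(z, B) = √(B² + z²)
O(V) = -1248/(-705 + V) (O(V) = 4*((-757 + 445)/(V - 705)) = 4*(-312/(-705 + V)) = -1248/(-705 + V))
-2033390 + (-1095912/O(503) + R(1138, 1262)/(-1618535)) = -2033390 + (-1095912/((-1248/(-705 + 503))) + √(1262² + 1138²)/(-1618535)) = -2033390 + (-1095912/((-1248/(-202))) + √(1592644 + 1295044)*(-1/1618535)) = -2033390 + (-1095912/((-1248*(-1/202))) + √2887688*(-1/1618535)) = -2033390 + (-1095912/624/101 + (34*√2498)*(-1/1618535)) = -2033390 + (-1095912*101/624 - 34*√2498/1618535) = -2033390 + (-4611963/26 - 34*√2498/1618535) = -57480103/26 - 34*√2498/1618535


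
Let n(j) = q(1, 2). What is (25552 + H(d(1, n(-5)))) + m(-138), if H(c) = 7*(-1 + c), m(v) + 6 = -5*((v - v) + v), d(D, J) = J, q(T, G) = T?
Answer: 26236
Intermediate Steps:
n(j) = 1
m(v) = -6 - 5*v (m(v) = -6 - 5*((v - v) + v) = -6 - 5*(0 + v) = -6 - 5*v)
H(c) = -7 + 7*c
(25552 + H(d(1, n(-5)))) + m(-138) = (25552 + (-7 + 7*1)) + (-6 - 5*(-138)) = (25552 + (-7 + 7)) + (-6 + 690) = (25552 + 0) + 684 = 25552 + 684 = 26236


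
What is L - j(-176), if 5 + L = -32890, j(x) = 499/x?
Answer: -5789021/176 ≈ -32892.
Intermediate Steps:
L = -32895 (L = -5 - 32890 = -32895)
L - j(-176) = -32895 - 499/(-176) = -32895 - 499*(-1)/176 = -32895 - 1*(-499/176) = -32895 + 499/176 = -5789021/176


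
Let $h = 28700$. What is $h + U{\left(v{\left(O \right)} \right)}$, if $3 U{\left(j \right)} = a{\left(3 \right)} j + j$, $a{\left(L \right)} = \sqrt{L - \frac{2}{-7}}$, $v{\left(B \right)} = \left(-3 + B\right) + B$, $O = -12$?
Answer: $28691 - \frac{9 \sqrt{161}}{7} \approx 28675.0$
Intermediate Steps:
$v{\left(B \right)} = -3 + 2 B$
$a{\left(L \right)} = \sqrt{\frac{2}{7} + L}$ ($a{\left(L \right)} = \sqrt{L - - \frac{2}{7}} = \sqrt{L + \frac{2}{7}} = \sqrt{\frac{2}{7} + L}$)
$U{\left(j \right)} = \frac{j}{3} + \frac{j \sqrt{161}}{21}$ ($U{\left(j \right)} = \frac{\frac{\sqrt{14 + 49 \cdot 3}}{7} j + j}{3} = \frac{\frac{\sqrt{14 + 147}}{7} j + j}{3} = \frac{\frac{\sqrt{161}}{7} j + j}{3} = \frac{\frac{j \sqrt{161}}{7} + j}{3} = \frac{j + \frac{j \sqrt{161}}{7}}{3} = \frac{j}{3} + \frac{j \sqrt{161}}{21}$)
$h + U{\left(v{\left(O \right)} \right)} = 28700 + \frac{\left(-3 + 2 \left(-12\right)\right) \left(7 + \sqrt{161}\right)}{21} = 28700 + \frac{\left(-3 - 24\right) \left(7 + \sqrt{161}\right)}{21} = 28700 + \frac{1}{21} \left(-27\right) \left(7 + \sqrt{161}\right) = 28700 - \left(9 + \frac{9 \sqrt{161}}{7}\right) = 28691 - \frac{9 \sqrt{161}}{7}$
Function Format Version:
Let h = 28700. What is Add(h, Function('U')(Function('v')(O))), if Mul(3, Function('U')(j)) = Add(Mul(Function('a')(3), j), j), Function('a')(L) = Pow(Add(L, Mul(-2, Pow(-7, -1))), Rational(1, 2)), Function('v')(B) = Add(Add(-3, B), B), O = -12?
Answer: Add(28691, Mul(Rational(-9, 7), Pow(161, Rational(1, 2)))) ≈ 28675.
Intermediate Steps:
Function('v')(B) = Add(-3, Mul(2, B))
Function('a')(L) = Pow(Add(Rational(2, 7), L), Rational(1, 2)) (Function('a')(L) = Pow(Add(L, Mul(-2, Rational(-1, 7))), Rational(1, 2)) = Pow(Add(L, Rational(2, 7)), Rational(1, 2)) = Pow(Add(Rational(2, 7), L), Rational(1, 2)))
Function('U')(j) = Add(Mul(Rational(1, 3), j), Mul(Rational(1, 21), j, Pow(161, Rational(1, 2)))) (Function('U')(j) = Mul(Rational(1, 3), Add(Mul(Mul(Rational(1, 7), Pow(Add(14, Mul(49, 3)), Rational(1, 2))), j), j)) = Mul(Rational(1, 3), Add(Mul(Mul(Rational(1, 7), Pow(Add(14, 147), Rational(1, 2))), j), j)) = Mul(Rational(1, 3), Add(Mul(Mul(Rational(1, 7), Pow(161, Rational(1, 2))), j), j)) = Mul(Rational(1, 3), Add(Mul(Rational(1, 7), j, Pow(161, Rational(1, 2))), j)) = Mul(Rational(1, 3), Add(j, Mul(Rational(1, 7), j, Pow(161, Rational(1, 2))))) = Add(Mul(Rational(1, 3), j), Mul(Rational(1, 21), j, Pow(161, Rational(1, 2)))))
Add(h, Function('U')(Function('v')(O))) = Add(28700, Mul(Rational(1, 21), Add(-3, Mul(2, -12)), Add(7, Pow(161, Rational(1, 2))))) = Add(28700, Mul(Rational(1, 21), Add(-3, -24), Add(7, Pow(161, Rational(1, 2))))) = Add(28700, Mul(Rational(1, 21), -27, Add(7, Pow(161, Rational(1, 2))))) = Add(28700, Add(-9, Mul(Rational(-9, 7), Pow(161, Rational(1, 2))))) = Add(28691, Mul(Rational(-9, 7), Pow(161, Rational(1, 2))))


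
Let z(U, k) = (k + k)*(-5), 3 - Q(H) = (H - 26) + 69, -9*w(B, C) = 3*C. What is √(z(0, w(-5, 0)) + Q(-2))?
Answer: I*√38 ≈ 6.1644*I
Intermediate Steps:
w(B, C) = -C/3
Q(H) = -40 - H (Q(H) = 3 - ((H - 26) + 69) = 3 - ((-26 + H) + 69) = 3 - (43 + H) = 3 + (-43 - H) = -40 - H)
z(U, k) = -10*k (z(U, k) = (2*k)*(-5) = -10*k)
√(z(0, w(-5, 0)) + Q(-2)) = √(-(-10)*0/3 + (-40 - 1*(-2))) = √(-10*0 + (-40 + 2)) = √(0 - 38) = √(-38) = I*√38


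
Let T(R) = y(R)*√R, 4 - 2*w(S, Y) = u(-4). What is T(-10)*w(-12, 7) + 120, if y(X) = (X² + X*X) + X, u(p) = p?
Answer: 120 + 760*I*√10 ≈ 120.0 + 2403.3*I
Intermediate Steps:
w(S, Y) = 4 (w(S, Y) = 2 - ½*(-4) = 2 + 2 = 4)
y(X) = X + 2*X² (y(X) = (X² + X²) + X = 2*X² + X = X + 2*X²)
T(R) = R^(3/2)*(1 + 2*R) (T(R) = (R*(1 + 2*R))*√R = R^(3/2)*(1 + 2*R))
T(-10)*w(-12, 7) + 120 = ((-10)^(3/2)*(1 + 2*(-10)))*4 + 120 = ((-10*I*√10)*(1 - 20))*4 + 120 = (-10*I*√10*(-19))*4 + 120 = (190*I*√10)*4 + 120 = 760*I*√10 + 120 = 120 + 760*I*√10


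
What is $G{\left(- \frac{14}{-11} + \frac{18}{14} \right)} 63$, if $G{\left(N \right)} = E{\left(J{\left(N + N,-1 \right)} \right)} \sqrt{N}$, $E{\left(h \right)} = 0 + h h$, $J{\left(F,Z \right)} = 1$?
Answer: $\frac{9 \sqrt{15169}}{11} \approx 100.77$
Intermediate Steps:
$E{\left(h \right)} = h^{2}$ ($E{\left(h \right)} = 0 + h^{2} = h^{2}$)
$G{\left(N \right)} = \sqrt{N}$ ($G{\left(N \right)} = 1^{2} \sqrt{N} = 1 \sqrt{N} = \sqrt{N}$)
$G{\left(- \frac{14}{-11} + \frac{18}{14} \right)} 63 = \sqrt{- \frac{14}{-11} + \frac{18}{14}} \cdot 63 = \sqrt{\left(-14\right) \left(- \frac{1}{11}\right) + 18 \cdot \frac{1}{14}} \cdot 63 = \sqrt{\frac{14}{11} + \frac{9}{7}} \cdot 63 = \sqrt{\frac{197}{77}} \cdot 63 = \frac{\sqrt{15169}}{77} \cdot 63 = \frac{9 \sqrt{15169}}{11}$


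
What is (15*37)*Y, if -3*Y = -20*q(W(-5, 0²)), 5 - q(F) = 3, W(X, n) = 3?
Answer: 7400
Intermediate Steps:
q(F) = 2 (q(F) = 5 - 1*3 = 5 - 3 = 2)
Y = 40/3 (Y = -(-20)*2/3 = -⅓*(-40) = 40/3 ≈ 13.333)
(15*37)*Y = (15*37)*(40/3) = 555*(40/3) = 7400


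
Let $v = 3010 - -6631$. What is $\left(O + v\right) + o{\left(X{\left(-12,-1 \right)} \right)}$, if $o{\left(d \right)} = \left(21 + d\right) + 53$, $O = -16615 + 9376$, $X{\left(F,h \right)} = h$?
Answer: $2475$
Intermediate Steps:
$v = 9641$ ($v = 3010 + 6631 = 9641$)
$O = -7239$
$o{\left(d \right)} = 74 + d$
$\left(O + v\right) + o{\left(X{\left(-12,-1 \right)} \right)} = \left(-7239 + 9641\right) + \left(74 - 1\right) = 2402 + 73 = 2475$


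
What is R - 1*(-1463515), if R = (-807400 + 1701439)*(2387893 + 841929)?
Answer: 2887588294573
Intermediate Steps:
R = 2887586831058 (R = 894039*3229822 = 2887586831058)
R - 1*(-1463515) = 2887586831058 - 1*(-1463515) = 2887586831058 + 1463515 = 2887588294573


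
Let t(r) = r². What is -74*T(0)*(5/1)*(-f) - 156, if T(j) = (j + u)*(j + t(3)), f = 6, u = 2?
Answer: 39804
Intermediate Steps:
T(j) = (2 + j)*(9 + j) (T(j) = (j + 2)*(j + 3²) = (2 + j)*(j + 9) = (2 + j)*(9 + j))
-74*T(0)*(5/1)*(-f) - 156 = -74*(18 + 0² + 11*0)*(5/1)*(-1*6) - 156 = -74*(18 + 0 + 0)*(5*1)*(-6) - 156 = -74*18*5*(-6) - 156 = -6660*(-6) - 156 = -74*(-540) - 156 = 39960 - 156 = 39804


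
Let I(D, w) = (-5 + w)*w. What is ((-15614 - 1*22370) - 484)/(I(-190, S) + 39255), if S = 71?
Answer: -38468/43941 ≈ -0.87545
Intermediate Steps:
I(D, w) = w*(-5 + w)
((-15614 - 1*22370) - 484)/(I(-190, S) + 39255) = ((-15614 - 1*22370) - 484)/(71*(-5 + 71) + 39255) = ((-15614 - 22370) - 484)/(71*66 + 39255) = (-37984 - 484)/(4686 + 39255) = -38468/43941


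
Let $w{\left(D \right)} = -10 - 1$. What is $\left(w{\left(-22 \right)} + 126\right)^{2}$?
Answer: $13225$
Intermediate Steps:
$w{\left(D \right)} = -11$ ($w{\left(D \right)} = -10 - 1 = -11$)
$\left(w{\left(-22 \right)} + 126\right)^{2} = \left(-11 + 126\right)^{2} = 115^{2} = 13225$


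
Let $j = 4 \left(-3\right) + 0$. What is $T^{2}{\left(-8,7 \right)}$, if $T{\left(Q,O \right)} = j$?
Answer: $144$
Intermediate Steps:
$j = -12$ ($j = -12 + 0 = -12$)
$T{\left(Q,O \right)} = -12$
$T^{2}{\left(-8,7 \right)} = \left(-12\right)^{2} = 144$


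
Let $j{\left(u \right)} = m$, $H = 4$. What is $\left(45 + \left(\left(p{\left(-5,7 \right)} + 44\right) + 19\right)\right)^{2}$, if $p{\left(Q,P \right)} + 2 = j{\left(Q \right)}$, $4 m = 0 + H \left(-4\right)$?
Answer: $10404$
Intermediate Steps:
$m = -4$ ($m = \frac{0 + 4 \left(-4\right)}{4} = \frac{0 - 16}{4} = \frac{1}{4} \left(-16\right) = -4$)
$j{\left(u \right)} = -4$
$p{\left(Q,P \right)} = -6$ ($p{\left(Q,P \right)} = -2 - 4 = -6$)
$\left(45 + \left(\left(p{\left(-5,7 \right)} + 44\right) + 19\right)\right)^{2} = \left(45 + \left(\left(-6 + 44\right) + 19\right)\right)^{2} = \left(45 + \left(38 + 19\right)\right)^{2} = \left(45 + 57\right)^{2} = 102^{2} = 10404$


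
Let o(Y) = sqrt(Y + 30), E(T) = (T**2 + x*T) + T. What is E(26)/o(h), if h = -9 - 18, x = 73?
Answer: 2600*sqrt(3)/3 ≈ 1501.1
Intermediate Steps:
E(T) = T**2 + 74*T (E(T) = (T**2 + 73*T) + T = T**2 + 74*T)
h = -27
o(Y) = sqrt(30 + Y)
E(26)/o(h) = (26*(74 + 26))/(sqrt(30 - 27)) = (26*100)/(sqrt(3)) = 2600*(sqrt(3)/3) = 2600*sqrt(3)/3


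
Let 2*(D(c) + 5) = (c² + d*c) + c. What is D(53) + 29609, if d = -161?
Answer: 53537/2 ≈ 26769.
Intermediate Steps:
D(c) = -5 + c²/2 - 80*c (D(c) = -5 + ((c² - 161*c) + c)/2 = -5 + (c² - 160*c)/2 = -5 + (c²/2 - 80*c) = -5 + c²/2 - 80*c)
D(53) + 29609 = (-5 + (½)*53² - 80*53) + 29609 = (-5 + (½)*2809 - 4240) + 29609 = (-5 + 2809/2 - 4240) + 29609 = -5681/2 + 29609 = 53537/2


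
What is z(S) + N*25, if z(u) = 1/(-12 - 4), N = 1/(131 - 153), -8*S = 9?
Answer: -211/176 ≈ -1.1989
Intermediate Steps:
S = -9/8 (S = -⅛*9 = -9/8 ≈ -1.1250)
N = -1/22 (N = 1/(-22) = -1/22 ≈ -0.045455)
z(u) = -1/16 (z(u) = 1/(-16) = -1/16)
z(S) + N*25 = -1/16 - 1/22*25 = -1/16 - 25/22 = -211/176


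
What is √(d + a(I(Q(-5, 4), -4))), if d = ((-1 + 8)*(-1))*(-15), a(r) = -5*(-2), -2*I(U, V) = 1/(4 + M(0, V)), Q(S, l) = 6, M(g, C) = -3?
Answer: √115 ≈ 10.724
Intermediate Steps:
I(U, V) = -½ (I(U, V) = -1/(2*(4 - 3)) = -½/1 = -½*1 = -½)
a(r) = 10
d = 105 (d = (7*(-1))*(-15) = -7*(-15) = 105)
√(d + a(I(Q(-5, 4), -4))) = √(105 + 10) = √115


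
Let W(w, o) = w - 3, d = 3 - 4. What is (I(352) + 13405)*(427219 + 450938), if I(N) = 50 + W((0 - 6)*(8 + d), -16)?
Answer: 11776085370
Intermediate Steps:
d = -1
W(w, o) = -3 + w
I(N) = 5 (I(N) = 50 + (-3 + (0 - 6)*(8 - 1)) = 50 + (-3 - 6*7) = 50 + (-3 - 42) = 50 - 45 = 5)
(I(352) + 13405)*(427219 + 450938) = (5 + 13405)*(427219 + 450938) = 13410*878157 = 11776085370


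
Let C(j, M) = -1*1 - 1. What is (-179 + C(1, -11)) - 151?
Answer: -332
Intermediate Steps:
C(j, M) = -2 (C(j, M) = -1 - 1 = -2)
(-179 + C(1, -11)) - 151 = (-179 - 2) - 151 = -181 - 151 = -332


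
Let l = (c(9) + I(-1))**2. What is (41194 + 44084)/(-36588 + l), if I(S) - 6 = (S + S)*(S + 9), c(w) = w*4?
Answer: -42639/17956 ≈ -2.3746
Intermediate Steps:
c(w) = 4*w
I(S) = 6 + 2*S*(9 + S) (I(S) = 6 + (S + S)*(S + 9) = 6 + (2*S)*(9 + S) = 6 + 2*S*(9 + S))
l = 676 (l = (4*9 + (6 + 2*(-1)**2 + 18*(-1)))**2 = (36 + (6 + 2*1 - 18))**2 = (36 + (6 + 2 - 18))**2 = (36 - 10)**2 = 26**2 = 676)
(41194 + 44084)/(-36588 + l) = (41194 + 44084)/(-36588 + 676) = 85278/(-35912) = 85278*(-1/35912) = -42639/17956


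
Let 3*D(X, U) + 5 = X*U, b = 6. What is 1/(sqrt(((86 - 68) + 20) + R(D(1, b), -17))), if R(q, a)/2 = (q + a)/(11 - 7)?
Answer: sqrt(267)/89 ≈ 0.18360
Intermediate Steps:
D(X, U) = -5/3 + U*X/3 (D(X, U) = -5/3 + (X*U)/3 = -5/3 + (U*X)/3 = -5/3 + U*X/3)
R(q, a) = a/2 + q/2 (R(q, a) = 2*((q + a)/(11 - 7)) = 2*((a + q)/4) = 2*((a + q)*(1/4)) = 2*(a/4 + q/4) = a/2 + q/2)
1/(sqrt(((86 - 68) + 20) + R(D(1, b), -17))) = 1/(sqrt(((86 - 68) + 20) + ((1/2)*(-17) + (-5/3 + (1/3)*6*1)/2))) = 1/(sqrt((18 + 20) + (-17/2 + (-5/3 + 2)/2))) = 1/(sqrt(38 + (-17/2 + (1/2)*(1/3)))) = 1/(sqrt(38 + (-17/2 + 1/6))) = 1/(sqrt(38 - 25/3)) = 1/(sqrt(89/3)) = 1/(sqrt(267)/3) = sqrt(267)/89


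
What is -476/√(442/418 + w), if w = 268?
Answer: -476*√11752697/56233 ≈ -29.019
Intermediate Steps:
-476/√(442/418 + w) = -476/√(442/418 + 268) = -476/√(442*(1/418) + 268) = -476/√(221/209 + 268) = -476*√11752697/56233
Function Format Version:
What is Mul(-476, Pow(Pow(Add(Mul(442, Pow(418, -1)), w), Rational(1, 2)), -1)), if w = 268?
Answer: Mul(Rational(-476, 56233), Pow(11752697, Rational(1, 2))) ≈ -29.019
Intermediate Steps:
Mul(-476, Pow(Pow(Add(Mul(442, Pow(418, -1)), w), Rational(1, 2)), -1)) = Mul(-476, Pow(Pow(Add(Mul(442, Pow(418, -1)), 268), Rational(1, 2)), -1)) = Mul(-476, Pow(Pow(Add(Mul(442, Rational(1, 418)), 268), Rational(1, 2)), -1)) = Mul(-476, Pow(Pow(Add(Rational(221, 209), 268), Rational(1, 2)), -1)) = Mul(-476, Pow(Pow(Rational(56233, 209), Rational(1, 2)), -1)) = Mul(-476, Pow(Mul(Rational(1, 209), Pow(11752697, Rational(1, 2))), -1)) = Mul(-476, Mul(Rational(1, 56233), Pow(11752697, Rational(1, 2)))) = Mul(Rational(-476, 56233), Pow(11752697, Rational(1, 2)))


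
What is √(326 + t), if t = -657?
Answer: I*√331 ≈ 18.193*I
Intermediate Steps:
√(326 + t) = √(326 - 657) = √(-331) = I*√331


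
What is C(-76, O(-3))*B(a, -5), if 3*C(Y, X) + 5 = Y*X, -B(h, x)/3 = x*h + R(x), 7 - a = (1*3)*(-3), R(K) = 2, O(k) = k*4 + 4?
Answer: 47034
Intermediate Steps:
O(k) = 4 + 4*k (O(k) = 4*k + 4 = 4 + 4*k)
a = 16 (a = 7 - 1*3*(-3) = 7 - 3*(-3) = 7 - 1*(-9) = 7 + 9 = 16)
B(h, x) = -6 - 3*h*x (B(h, x) = -3*(x*h + 2) = -3*(h*x + 2) = -3*(2 + h*x) = -6 - 3*h*x)
C(Y, X) = -5/3 + X*Y/3 (C(Y, X) = -5/3 + (Y*X)/3 = -5/3 + (X*Y)/3 = -5/3 + X*Y/3)
C(-76, O(-3))*B(a, -5) = (-5/3 + (1/3)*(4 + 4*(-3))*(-76))*(-6 - 3*16*(-5)) = (-5/3 + (1/3)*(4 - 12)*(-76))*(-6 + 240) = (-5/3 + (1/3)*(-8)*(-76))*234 = (-5/3 + 608/3)*234 = 201*234 = 47034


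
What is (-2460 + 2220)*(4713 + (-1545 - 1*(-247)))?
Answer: -819600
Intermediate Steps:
(-2460 + 2220)*(4713 + (-1545 - 1*(-247))) = -240*(4713 + (-1545 + 247)) = -240*(4713 - 1298) = -240*3415 = -819600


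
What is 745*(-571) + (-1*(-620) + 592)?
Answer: -424183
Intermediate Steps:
745*(-571) + (-1*(-620) + 592) = -425395 + (620 + 592) = -425395 + 1212 = -424183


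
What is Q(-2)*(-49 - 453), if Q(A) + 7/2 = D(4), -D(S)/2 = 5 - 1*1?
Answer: 5773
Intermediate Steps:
D(S) = -8 (D(S) = -2*(5 - 1*1) = -2*(5 - 1) = -2*4 = -8)
Q(A) = -23/2 (Q(A) = -7/2 - 8 = -23/2)
Q(-2)*(-49 - 453) = -23*(-49 - 453)/2 = -23/2*(-502) = 5773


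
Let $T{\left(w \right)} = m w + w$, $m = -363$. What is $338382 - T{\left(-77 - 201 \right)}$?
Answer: $237746$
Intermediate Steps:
$T{\left(w \right)} = - 362 w$ ($T{\left(w \right)} = - 363 w + w = - 362 w$)
$338382 - T{\left(-77 - 201 \right)} = 338382 - - 362 \left(-77 - 201\right) = 338382 - \left(-362\right) \left(-278\right) = 338382 - 100636 = 237746$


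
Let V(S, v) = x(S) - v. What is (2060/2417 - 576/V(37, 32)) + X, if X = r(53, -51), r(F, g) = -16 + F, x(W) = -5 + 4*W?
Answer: 2921029/89429 ≈ 32.663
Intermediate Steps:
V(S, v) = -5 - v + 4*S (V(S, v) = (-5 + 4*S) - v = -5 - v + 4*S)
X = 37 (X = -16 + 53 = 37)
(2060/2417 - 576/V(37, 32)) + X = (2060/2417 - 576/(-5 - 1*32 + 4*37)) + 37 = (2060*(1/2417) - 576/(-5 - 32 + 148)) + 37 = (2060/2417 - 576/111) + 37 = (2060/2417 - 576*1/111) + 37 = (2060/2417 - 192/37) + 37 = -387844/89429 + 37 = 2921029/89429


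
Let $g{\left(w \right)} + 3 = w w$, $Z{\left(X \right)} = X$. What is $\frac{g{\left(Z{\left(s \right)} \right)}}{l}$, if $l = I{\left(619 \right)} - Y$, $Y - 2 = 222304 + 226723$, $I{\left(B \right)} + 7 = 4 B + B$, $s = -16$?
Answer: $- \frac{253}{445941} \approx -0.00056734$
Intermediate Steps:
$g{\left(w \right)} = -3 + w^{2}$ ($g{\left(w \right)} = -3 + w w = -3 + w^{2}$)
$I{\left(B \right)} = -7 + 5 B$ ($I{\left(B \right)} = -7 + \left(4 B + B\right) = -7 + 5 B$)
$Y = 449029$ ($Y = 2 + \left(222304 + 226723\right) = 2 + 449027 = 449029$)
$l = -445941$ ($l = \left(-7 + 5 \cdot 619\right) - 449029 = \left(-7 + 3095\right) - 449029 = 3088 - 449029 = -445941$)
$\frac{g{\left(Z{\left(s \right)} \right)}}{l} = \frac{-3 + \left(-16\right)^{2}}{-445941} = \left(-3 + 256\right) \left(- \frac{1}{445941}\right) = 253 \left(- \frac{1}{445941}\right) = - \frac{253}{445941}$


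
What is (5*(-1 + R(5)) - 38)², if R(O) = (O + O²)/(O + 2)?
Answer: 22801/49 ≈ 465.33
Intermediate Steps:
R(O) = (O + O²)/(2 + O)
(5*(-1 + R(5)) - 38)² = (5*(-1 + 5*(1 + 5)/(2 + 5)) - 38)² = (5*(-1 + 5*6/7) - 38)² = (5*(-1 + 5*(⅐)*6) - 38)² = (5*(-1 + 30/7) - 38)² = (5*(23/7) - 38)² = (115/7 - 38)² = (-151/7)² = 22801/49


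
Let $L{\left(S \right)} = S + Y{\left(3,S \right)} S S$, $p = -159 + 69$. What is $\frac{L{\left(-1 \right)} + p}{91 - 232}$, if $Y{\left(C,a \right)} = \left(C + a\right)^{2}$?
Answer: $\frac{29}{47} \approx 0.61702$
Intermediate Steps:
$p = -90$
$L{\left(S \right)} = S + S^{2} \left(3 + S\right)^{2}$ ($L{\left(S \right)} = S + \left(3 + S\right)^{2} S S = S + S \left(3 + S\right)^{2} S = S + S^{2} \left(3 + S\right)^{2}$)
$\frac{L{\left(-1 \right)} + p}{91 - 232} = \frac{- (1 - \left(3 - 1\right)^{2}) - 90}{91 - 232} = \frac{- (1 - 2^{2}) - 90}{-141} = \left(- (1 - 4) - 90\right) \left(- \frac{1}{141}\right) = \left(\left(-1\right) \left(-3\right) - 90\right) \left(- \frac{1}{141}\right) = \left(3 - 90\right) \left(- \frac{1}{141}\right) = \left(-87\right) \left(- \frac{1}{141}\right) = \frac{29}{47}$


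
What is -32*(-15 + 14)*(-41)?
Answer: -1312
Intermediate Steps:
-32*(-15 + 14)*(-41) = -32*(-1)*(-41) = 32*(-41) = -1312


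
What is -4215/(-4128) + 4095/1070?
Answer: 713807/147232 ≈ 4.8482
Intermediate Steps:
-4215/(-4128) + 4095/1070 = -4215*(-1/4128) + 4095*(1/1070) = 1405/1376 + 819/214 = 713807/147232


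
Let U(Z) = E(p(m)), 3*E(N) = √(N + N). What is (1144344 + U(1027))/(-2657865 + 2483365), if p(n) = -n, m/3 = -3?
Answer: -286086/43625 - √2/174500 ≈ -6.5579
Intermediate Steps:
m = -9 (m = 3*(-3) = -9)
E(N) = √2*√N/3 (E(N) = √(N + N)/3 = √(2*N)/3 = (√2*√N)/3 = √2*√N/3)
U(Z) = √2 (U(Z) = √2*√(-1*(-9))/3 = √2*√9/3 = (⅓)*√2*3 = √2)
(1144344 + U(1027))/(-2657865 + 2483365) = (1144344 + √2)/(-2657865 + 2483365) = (1144344 + √2)/(-174500) = (1144344 + √2)*(-1/174500) = -286086/43625 - √2/174500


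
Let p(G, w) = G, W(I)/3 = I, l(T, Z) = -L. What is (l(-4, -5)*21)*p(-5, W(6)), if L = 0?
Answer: 0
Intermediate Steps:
l(T, Z) = 0 (l(T, Z) = -1*0 = 0)
W(I) = 3*I
(l(-4, -5)*21)*p(-5, W(6)) = (0*21)*(-5) = 0*(-5) = 0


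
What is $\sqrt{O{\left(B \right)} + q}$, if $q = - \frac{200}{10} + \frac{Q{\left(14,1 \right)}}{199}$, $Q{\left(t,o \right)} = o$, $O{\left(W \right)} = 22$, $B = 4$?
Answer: $\frac{\sqrt{79401}}{199} \approx 1.416$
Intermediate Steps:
$q = - \frac{3979}{199}$ ($q = - \frac{200}{10} + 1 \cdot \frac{1}{199} = \left(-200\right) \frac{1}{10} + 1 \cdot \frac{1}{199} = -20 + \frac{1}{199} = - \frac{3979}{199} \approx -19.995$)
$\sqrt{O{\left(B \right)} + q} = \sqrt{22 - \frac{3979}{199}} = \sqrt{\frac{399}{199}} = \frac{\sqrt{79401}}{199}$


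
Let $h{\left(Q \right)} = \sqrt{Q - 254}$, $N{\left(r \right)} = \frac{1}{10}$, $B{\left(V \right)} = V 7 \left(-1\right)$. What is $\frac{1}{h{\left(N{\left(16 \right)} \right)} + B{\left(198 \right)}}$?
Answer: $- \frac{13860}{19212499} - \frac{i \sqrt{25390}}{19212499} \approx -0.00072141 - 8.2937 \cdot 10^{-6} i$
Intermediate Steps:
$B{\left(V \right)} = - 7 V$ ($B{\left(V \right)} = 7 V \left(-1\right) = - 7 V$)
$N{\left(r \right)} = \frac{1}{10}$
$h{\left(Q \right)} = \sqrt{-254 + Q}$
$\frac{1}{h{\left(N{\left(16 \right)} \right)} + B{\left(198 \right)}} = \frac{1}{\sqrt{-254 + \frac{1}{10}} - 1386} = \frac{1}{\sqrt{- \frac{2539}{10}} - 1386} = \frac{1}{\frac{i \sqrt{25390}}{10} - 1386} = \frac{1}{-1386 + \frac{i \sqrt{25390}}{10}}$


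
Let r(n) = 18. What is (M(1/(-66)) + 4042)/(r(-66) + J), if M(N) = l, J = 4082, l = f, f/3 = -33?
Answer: 3943/4100 ≈ 0.96171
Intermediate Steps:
f = -99 (f = 3*(-33) = -99)
l = -99
M(N) = -99
(M(1/(-66)) + 4042)/(r(-66) + J) = (-99 + 4042)/(18 + 4082) = 3943/4100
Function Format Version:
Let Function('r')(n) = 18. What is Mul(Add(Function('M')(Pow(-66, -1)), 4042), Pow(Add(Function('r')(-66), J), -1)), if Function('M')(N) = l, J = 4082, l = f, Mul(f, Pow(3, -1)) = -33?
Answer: Rational(3943, 4100) ≈ 0.96171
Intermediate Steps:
f = -99 (f = Mul(3, -33) = -99)
l = -99
Function('M')(N) = -99
Mul(Add(Function('M')(Pow(-66, -1)), 4042), Pow(Add(Function('r')(-66), J), -1)) = Mul(Add(-99, 4042), Pow(Add(18, 4082), -1)) = Mul(3943, Pow(4100, -1)) = Mul(3943, Rational(1, 4100)) = Rational(3943, 4100)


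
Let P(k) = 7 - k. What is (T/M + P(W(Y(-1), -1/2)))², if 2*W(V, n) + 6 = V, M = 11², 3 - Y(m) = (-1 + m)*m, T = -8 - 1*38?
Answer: 4870849/58564 ≈ 83.171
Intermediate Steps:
T = -46 (T = -8 - 38 = -46)
Y(m) = 3 - m*(-1 + m) (Y(m) = 3 - (-1 + m)*m = 3 - m*(-1 + m))
M = 121
W(V, n) = -3 + V/2
(T/M + P(W(Y(-1), -1/2)))² = (-46/121 + (7 - (-3 + (3 - 1 - 1*(-1)²)/2)))² = (-46*1/121 + (7 - (-3 + (3 - 1 - 1*1)/2)))² = (-46/121 + (7 - (-3 + (3 - 1 - 1)/2)))² = (-46/121 + (7 - (-3 + (½)*1)))² = (-46/121 + (7 - (-3 + ½)))² = (-46/121 + (7 - 1*(-5/2)))² = (-46/121 + (7 + 5/2))² = (-46/121 + 19/2)² = (2207/242)² = 4870849/58564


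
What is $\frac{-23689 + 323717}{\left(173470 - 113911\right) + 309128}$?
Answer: $\frac{300028}{368687} \approx 0.81377$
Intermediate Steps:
$\frac{-23689 + 323717}{\left(173470 - 113911\right) + 309128} = \frac{300028}{59559 + 309128} = \frac{300028}{368687}$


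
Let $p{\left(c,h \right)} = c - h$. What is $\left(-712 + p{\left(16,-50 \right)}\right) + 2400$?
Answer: $1754$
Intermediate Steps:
$\left(-712 + p{\left(16,-50 \right)}\right) + 2400 = \left(-712 + \left(16 - -50\right)\right) + 2400 = \left(-712 + \left(16 + 50\right)\right) + 2400 = \left(-712 + 66\right) + 2400 = -646 + 2400 = 1754$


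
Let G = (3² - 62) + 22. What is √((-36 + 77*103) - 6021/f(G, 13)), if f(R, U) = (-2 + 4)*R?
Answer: √30721682/62 ≈ 89.399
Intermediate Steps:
G = -31 (G = (9 - 62) + 22 = -53 + 22 = -31)
f(R, U) = 2*R
√((-36 + 77*103) - 6021/f(G, 13)) = √((-36 + 77*103) - 6021/(2*(-31))) = √((-36 + 7931) - 6021/(-62)) = √(7895 - 6021*(-1/62)) = √(7895 + 6021/62) = √(495511/62) = √30721682/62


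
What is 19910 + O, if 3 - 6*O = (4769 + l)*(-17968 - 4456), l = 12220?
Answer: 127026933/2 ≈ 6.3513e+7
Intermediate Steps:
O = 126987113/2 (O = ½ - (4769 + 12220)*(-17968 - 4456)/6 = ½ - 5663*(-22424)/2 = ½ - ⅙*(-380961336) = ½ + 63493556 = 126987113/2 ≈ 6.3494e+7)
19910 + O = 19910 + 126987113/2 = 127026933/2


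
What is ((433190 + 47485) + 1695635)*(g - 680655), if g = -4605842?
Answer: -11505056286070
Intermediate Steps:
((433190 + 47485) + 1695635)*(g - 680655) = ((433190 + 47485) + 1695635)*(-4605842 - 680655) = (480675 + 1695635)*(-5286497) = 2176310*(-5286497) = -11505056286070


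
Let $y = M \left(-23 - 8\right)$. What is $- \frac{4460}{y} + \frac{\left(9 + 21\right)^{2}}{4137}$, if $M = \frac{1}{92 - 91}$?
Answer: $\frac{6159640}{42749} \approx 144.09$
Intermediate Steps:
$M = 1$ ($M = 1^{-1} = 1$)
$y = -31$ ($y = 1 \left(-23 - 8\right) = 1 \left(-31\right) = -31$)
$- \frac{4460}{y} + \frac{\left(9 + 21\right)^{2}}{4137} = - \frac{4460}{-31} + \frac{\left(9 + 21\right)^{2}}{4137} = \left(-4460\right) \left(- \frac{1}{31}\right) + 30^{2} \cdot \frac{1}{4137} = \frac{4460}{31} + 900 \cdot \frac{1}{4137} = \frac{4460}{31} + \frac{300}{1379} = \frac{6159640}{42749}$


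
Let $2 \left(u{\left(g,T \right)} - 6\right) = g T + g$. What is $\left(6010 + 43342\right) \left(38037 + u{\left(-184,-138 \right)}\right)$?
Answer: $2499530744$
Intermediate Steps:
$u{\left(g,T \right)} = 6 + \frac{g}{2} + \frac{T g}{2}$ ($u{\left(g,T \right)} = 6 + \frac{g T + g}{2} = 6 + \frac{T g + g}{2} = 6 + \frac{g + T g}{2} = 6 + \left(\frac{g}{2} + \frac{T g}{2}\right) = 6 + \frac{g}{2} + \frac{T g}{2}$)
$\left(6010 + 43342\right) \left(38037 + u{\left(-184,-138 \right)}\right) = \left(6010 + 43342\right) \left(38037 + \left(6 + \frac{1}{2} \left(-184\right) + \frac{1}{2} \left(-138\right) \left(-184\right)\right)\right) = 49352 \left(38037 + \left(6 - 92 + 12696\right)\right) = 49352 \left(38037 + 12610\right) = 49352 \cdot 50647 = 2499530744$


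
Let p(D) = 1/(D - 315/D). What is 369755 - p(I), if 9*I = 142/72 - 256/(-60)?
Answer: 305204974995865/825424871 ≈ 3.6976e+5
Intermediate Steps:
I = 1123/1620 (I = (142/72 - 256/(-60))/9 = (142*(1/72) - 256*(-1/60))/9 = (71/36 + 64/15)/9 = (1/9)*(1123/180) = 1123/1620 ≈ 0.69321)
369755 - p(I) = 369755 - 1123/(1620*(-315 + (1123/1620)**2)) = 369755 - 1123/(1620*(-315 + 1261129/2624400)) = 369755 - 1123/(1620*(-825424871/2624400)) = 369755 - 1123*(-2624400)/(1620*825424871) = 369755 - 1*(-1819260/825424871) = 369755 + 1819260/825424871 = 305204974995865/825424871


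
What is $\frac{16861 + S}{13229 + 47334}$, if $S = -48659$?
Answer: $- \frac{31798}{60563} \approx -0.52504$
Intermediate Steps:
$\frac{16861 + S}{13229 + 47334} = \frac{16861 - 48659}{13229 + 47334} = - \frac{31798}{60563}$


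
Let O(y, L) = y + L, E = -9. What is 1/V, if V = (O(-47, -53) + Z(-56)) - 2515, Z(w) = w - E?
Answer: -1/2662 ≈ -0.00037566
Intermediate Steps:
Z(w) = 9 + w (Z(w) = w - 1*(-9) = w + 9 = 9 + w)
O(y, L) = L + y
V = -2662 (V = ((-53 - 47) + (9 - 56)) - 2515 = (-100 - 47) - 2515 = -147 - 2515 = -2662)
1/V = 1/(-2662) = -1/2662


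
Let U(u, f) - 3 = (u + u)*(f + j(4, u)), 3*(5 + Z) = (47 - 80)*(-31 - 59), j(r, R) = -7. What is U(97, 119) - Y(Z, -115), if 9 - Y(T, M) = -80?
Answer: 21642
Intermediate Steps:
Z = 985 (Z = -5 + ((47 - 80)*(-31 - 59))/3 = -5 + (-33*(-90))/3 = -5 + (1/3)*2970 = -5 + 990 = 985)
U(u, f) = 3 + 2*u*(-7 + f) (U(u, f) = 3 + (u + u)*(f - 7) = 3 + (2*u)*(-7 + f) = 3 + 2*u*(-7 + f))
Y(T, M) = 89 (Y(T, M) = 9 - 1*(-80) = 9 + 80 = 89)
U(97, 119) - Y(Z, -115) = (3 - 14*97 + 2*119*97) - 1*89 = (3 - 1358 + 23086) - 89 = 21731 - 89 = 21642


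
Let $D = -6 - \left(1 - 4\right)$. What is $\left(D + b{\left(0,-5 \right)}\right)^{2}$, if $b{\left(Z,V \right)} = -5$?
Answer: $64$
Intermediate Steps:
$D = -3$ ($D = -6 - \left(1 - 4\right) = -6 - -3 = -6 + 3 = -3$)
$\left(D + b{\left(0,-5 \right)}\right)^{2} = \left(-3 - 5\right)^{2} = \left(-8\right)^{2} = 64$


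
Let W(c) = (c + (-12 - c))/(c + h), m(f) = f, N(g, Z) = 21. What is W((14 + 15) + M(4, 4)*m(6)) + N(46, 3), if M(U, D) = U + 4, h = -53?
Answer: 41/2 ≈ 20.500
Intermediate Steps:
M(U, D) = 4 + U
W(c) = -12/(-53 + c) (W(c) = (c + (-12 - c))/(c - 53) = -12/(-53 + c))
W((14 + 15) + M(4, 4)*m(6)) + N(46, 3) = -12/(-53 + ((14 + 15) + (4 + 4)*6)) + 21 = -12/(-53 + (29 + 8*6)) + 21 = -12/(-53 + (29 + 48)) + 21 = -12/(-53 + 77) + 21 = -12/24 + 21 = -12*1/24 + 21 = -½ + 21 = 41/2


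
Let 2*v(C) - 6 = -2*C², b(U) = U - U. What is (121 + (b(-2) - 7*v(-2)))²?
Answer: 16384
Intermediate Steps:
b(U) = 0
v(C) = 3 - C² (v(C) = 3 + (-2*C²)/2 = 3 - C²)
(121 + (b(-2) - 7*v(-2)))² = (121 + (0 - 7*(3 - 1*(-2)²)))² = (121 + (0 - 7*(3 - 1*4)))² = (121 + (0 - 7*(3 - 4)))² = (121 + (0 - 7*(-1)))² = (121 + (0 + 7))² = (121 + 7)² = 128² = 16384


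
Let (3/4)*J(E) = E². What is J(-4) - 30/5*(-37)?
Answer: 730/3 ≈ 243.33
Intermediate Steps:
J(E) = 4*E²/3
J(-4) - 30/5*(-37) = (4/3)*(-4)² - 30/5*(-37) = (4/3)*16 - 30*⅕*(-37) = 64/3 - 6*(-37) = 64/3 + 222 = 730/3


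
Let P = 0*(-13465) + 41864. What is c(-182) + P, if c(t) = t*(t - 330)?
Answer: 135048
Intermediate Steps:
c(t) = t*(-330 + t)
P = 41864 (P = 0 + 41864 = 41864)
c(-182) + P = -182*(-330 - 182) + 41864 = -182*(-512) + 41864 = 93184 + 41864 = 135048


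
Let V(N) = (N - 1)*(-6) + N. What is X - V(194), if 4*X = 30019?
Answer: 33875/4 ≈ 8468.8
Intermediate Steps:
X = 30019/4 (X = (¼)*30019 = 30019/4 ≈ 7504.8)
V(N) = 6 - 5*N (V(N) = (-1 + N)*(-6) + N = (6 - 6*N) + N = 6 - 5*N)
X - V(194) = 30019/4 - (6 - 5*194) = 30019/4 - (6 - 970) = 30019/4 - 1*(-964) = 30019/4 + 964 = 33875/4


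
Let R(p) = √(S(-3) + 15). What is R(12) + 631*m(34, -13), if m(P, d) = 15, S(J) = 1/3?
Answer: 9465 + √138/3 ≈ 9468.9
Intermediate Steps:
S(J) = ⅓ (S(J) = 1*(⅓) = ⅓)
R(p) = √138/3 (R(p) = √(⅓ + 15) = √(46/3) = √138/3)
R(12) + 631*m(34, -13) = √138/3 + 631*15 = √138/3 + 9465 = 9465 + √138/3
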